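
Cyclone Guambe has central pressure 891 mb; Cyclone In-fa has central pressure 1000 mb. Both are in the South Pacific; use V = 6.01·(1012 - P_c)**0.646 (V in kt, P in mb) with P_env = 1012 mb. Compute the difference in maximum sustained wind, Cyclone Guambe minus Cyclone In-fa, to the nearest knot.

Cyclone Guambe: ΔP = 121; V ≈ 6.01 × 121^0.646 ≈ 133.15 kt.
Cyclone In-fa: ΔP = 12; V ≈ 6.01 × 12^0.646 ≈ 29.92 kt.
Difference ≈ 133.15 − 29.92 = 103.23 → 103 kt.

103 kt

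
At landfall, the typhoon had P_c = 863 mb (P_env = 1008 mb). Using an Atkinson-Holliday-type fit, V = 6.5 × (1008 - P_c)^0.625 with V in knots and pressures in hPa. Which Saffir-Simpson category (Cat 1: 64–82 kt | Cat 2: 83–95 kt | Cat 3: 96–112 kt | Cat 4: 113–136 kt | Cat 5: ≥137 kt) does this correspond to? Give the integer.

5

ΔP = 1008 − 863 = 145 mb.
V ≈ 6.5 × 145^0.625 = 6.5 × 22.43 ≈ 146 kt.
146 kt falls in the Category 5 band.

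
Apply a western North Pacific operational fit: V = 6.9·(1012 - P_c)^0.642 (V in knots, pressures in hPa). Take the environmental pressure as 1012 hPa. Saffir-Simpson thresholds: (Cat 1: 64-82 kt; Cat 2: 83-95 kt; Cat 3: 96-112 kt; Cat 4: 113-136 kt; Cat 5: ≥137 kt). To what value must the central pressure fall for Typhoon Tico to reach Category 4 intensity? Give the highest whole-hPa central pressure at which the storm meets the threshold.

934 hPa

Category 4 begins at V = 113 kt.
Required ΔP = (113/6.9)^(1/0.642) = 16.377^1.558 ≈ 77.86 hPa.
P_c ≤ 1012 − 77.86 = 934.14, so the highest integer P_c is 934 hPa.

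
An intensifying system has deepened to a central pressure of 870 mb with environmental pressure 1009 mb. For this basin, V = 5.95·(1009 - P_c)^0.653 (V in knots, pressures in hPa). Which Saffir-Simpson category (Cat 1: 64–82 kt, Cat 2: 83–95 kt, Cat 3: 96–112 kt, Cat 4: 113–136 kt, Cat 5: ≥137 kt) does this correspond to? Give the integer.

5

ΔP = 1009 − 870 = 139 mb.
V ≈ 5.95 × 139^0.653 = 5.95 × 25.08 ≈ 149 kt.
149 kt falls in the Category 5 band.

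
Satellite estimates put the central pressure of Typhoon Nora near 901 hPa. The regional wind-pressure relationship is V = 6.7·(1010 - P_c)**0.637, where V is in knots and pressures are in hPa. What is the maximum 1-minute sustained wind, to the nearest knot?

133 kt

ΔP = 1010 − 901 = 109 hPa.
109^0.637 ≈ 19.854.
V ≈ 6.7 × 19.854 ≈ 133.0 kt.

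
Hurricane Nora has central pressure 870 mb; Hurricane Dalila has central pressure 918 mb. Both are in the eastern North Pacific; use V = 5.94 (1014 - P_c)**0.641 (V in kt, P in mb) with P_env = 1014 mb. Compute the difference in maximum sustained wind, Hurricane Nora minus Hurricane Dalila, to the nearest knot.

Hurricane Nora: ΔP = 144; V ≈ 5.94 × 144^0.641 ≈ 143.65 kt.
Hurricane Dalila: ΔP = 96; V ≈ 5.94 × 96^0.641 ≈ 110.77 kt.
Difference ≈ 143.65 − 110.77 = 32.88 → 33 kt.

33 kt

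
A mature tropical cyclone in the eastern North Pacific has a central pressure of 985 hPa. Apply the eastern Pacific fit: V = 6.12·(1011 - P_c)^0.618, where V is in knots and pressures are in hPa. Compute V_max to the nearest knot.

ΔP = 1011 − 985 = 26 hPa.
26^0.618 ≈ 7.490.
V ≈ 6.12 × 7.490 ≈ 45.8 kt.

46 kt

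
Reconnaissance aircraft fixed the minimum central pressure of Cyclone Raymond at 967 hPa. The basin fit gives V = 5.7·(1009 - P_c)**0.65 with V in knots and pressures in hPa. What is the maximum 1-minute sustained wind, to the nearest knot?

65 kt

ΔP = 1009 − 967 = 42 hPa.
42^0.65 ≈ 11.353.
V ≈ 5.7 × 11.353 ≈ 64.7 kt.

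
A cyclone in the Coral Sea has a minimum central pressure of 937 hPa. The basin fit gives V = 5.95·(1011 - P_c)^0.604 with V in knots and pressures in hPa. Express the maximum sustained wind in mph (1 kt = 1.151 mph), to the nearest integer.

ΔP = 1011 − 937 = 74 hPa.
V ≈ 5.95 × 74^0.604 = 5.95 × 13.459 ≈ 80.082 kt.
80.082 × 1.151 ≈ 92.17 mph → 92 mph.

92 mph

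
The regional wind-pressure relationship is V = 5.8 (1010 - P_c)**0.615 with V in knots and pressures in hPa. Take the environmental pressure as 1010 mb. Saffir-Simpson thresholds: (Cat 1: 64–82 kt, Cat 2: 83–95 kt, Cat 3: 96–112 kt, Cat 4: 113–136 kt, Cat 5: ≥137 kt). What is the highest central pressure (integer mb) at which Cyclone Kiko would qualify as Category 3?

Category 3 begins at V = 96 kt.
Required ΔP = (96/5.8)^(1/0.615) = 16.552^1.626 ≈ 95.91 mb.
P_c ≤ 1010 − 95.91 = 914.09, so the highest integer P_c is 914 mb.

914 mb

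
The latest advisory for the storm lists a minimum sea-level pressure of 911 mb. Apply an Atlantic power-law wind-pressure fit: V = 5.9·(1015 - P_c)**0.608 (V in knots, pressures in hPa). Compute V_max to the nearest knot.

ΔP = 1015 − 911 = 104 mb.
104^0.608 ≈ 16.841.
V ≈ 5.9 × 16.841 ≈ 99.4 kt.

99 kt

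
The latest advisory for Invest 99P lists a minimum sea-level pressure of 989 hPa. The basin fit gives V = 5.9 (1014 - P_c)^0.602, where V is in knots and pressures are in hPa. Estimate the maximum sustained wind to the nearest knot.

ΔP = 1014 − 989 = 25 hPa.
25^0.602 ≈ 6.943.
V ≈ 5.9 × 6.943 ≈ 41.0 kt.

41 kt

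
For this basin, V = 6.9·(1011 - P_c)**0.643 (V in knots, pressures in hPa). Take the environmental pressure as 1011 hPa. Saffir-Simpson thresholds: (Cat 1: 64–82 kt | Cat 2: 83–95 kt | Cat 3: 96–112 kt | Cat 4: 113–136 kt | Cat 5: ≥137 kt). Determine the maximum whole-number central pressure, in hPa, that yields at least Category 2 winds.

Category 2 begins at V = 83 kt.
Required ΔP = (83/6.9)^(1/0.643) = 12.029^1.555 ≈ 47.86 hPa.
P_c ≤ 1011 − 47.86 = 963.14, so the highest integer P_c is 963 hPa.

963 hPa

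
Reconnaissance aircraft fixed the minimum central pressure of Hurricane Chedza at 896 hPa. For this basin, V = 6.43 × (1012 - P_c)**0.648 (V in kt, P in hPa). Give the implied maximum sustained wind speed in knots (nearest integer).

140 kt

ΔP = 1012 − 896 = 116 hPa.
116^0.648 ≈ 21.766.
V ≈ 6.43 × 21.766 ≈ 140.0 kt.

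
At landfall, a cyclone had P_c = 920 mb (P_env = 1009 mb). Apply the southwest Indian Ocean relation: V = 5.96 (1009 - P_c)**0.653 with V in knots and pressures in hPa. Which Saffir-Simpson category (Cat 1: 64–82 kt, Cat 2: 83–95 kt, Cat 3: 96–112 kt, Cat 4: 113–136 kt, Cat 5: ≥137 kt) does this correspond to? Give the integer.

ΔP = 1009 − 920 = 89 mb.
V ≈ 5.96 × 89^0.653 = 5.96 × 18.75 ≈ 112 kt.
112 kt falls in the Category 3 band.

3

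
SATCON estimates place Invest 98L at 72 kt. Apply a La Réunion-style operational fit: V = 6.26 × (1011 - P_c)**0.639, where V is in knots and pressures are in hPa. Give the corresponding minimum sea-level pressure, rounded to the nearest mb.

965 mb

ΔP = (V / 6.26)^(1/0.639) = (72/6.26)^1.565.
72/6.26 = 11.502; 11.502^1.565 ≈ 45.71 mb.
P_c = 1011 − 45.71 = 965.29 ≈ 965 mb.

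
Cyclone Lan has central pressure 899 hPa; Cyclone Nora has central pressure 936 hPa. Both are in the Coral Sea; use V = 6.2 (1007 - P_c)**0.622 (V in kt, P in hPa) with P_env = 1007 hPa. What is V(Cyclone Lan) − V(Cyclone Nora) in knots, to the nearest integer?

Cyclone Lan: ΔP = 108; V ≈ 6.2 × 108^0.622 ≈ 114.07 kt.
Cyclone Nora: ΔP = 71; V ≈ 6.2 × 71^0.622 ≈ 87.88 kt.
Difference ≈ 114.07 − 87.88 = 26.19 → 26 kt.

26 kt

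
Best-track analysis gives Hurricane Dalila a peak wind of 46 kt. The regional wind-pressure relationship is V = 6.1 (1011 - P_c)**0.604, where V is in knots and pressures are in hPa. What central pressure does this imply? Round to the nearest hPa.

983 hPa

ΔP = (V / 6.1)^(1/0.604) = (46/6.1)^1.656.
46/6.1 = 7.541; 7.541^1.656 ≈ 28.36 hPa.
P_c = 1011 − 28.36 = 982.64 ≈ 983 hPa.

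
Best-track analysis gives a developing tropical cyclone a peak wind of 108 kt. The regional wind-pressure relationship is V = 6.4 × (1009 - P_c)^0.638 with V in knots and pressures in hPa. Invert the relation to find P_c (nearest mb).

925 mb

ΔP = (V / 6.4)^(1/0.638) = (108/6.4)^1.567.
108/6.4 = 16.875; 16.875^1.567 ≈ 83.86 mb.
P_c = 1009 − 83.86 = 925.14 ≈ 925 mb.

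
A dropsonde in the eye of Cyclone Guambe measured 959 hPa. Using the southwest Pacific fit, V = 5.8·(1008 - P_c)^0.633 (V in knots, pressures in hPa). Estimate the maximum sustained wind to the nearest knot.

68 kt

ΔP = 1008 − 959 = 49 hPa.
49^0.633 ≈ 11.746.
V ≈ 5.8 × 11.746 ≈ 68.1 kt.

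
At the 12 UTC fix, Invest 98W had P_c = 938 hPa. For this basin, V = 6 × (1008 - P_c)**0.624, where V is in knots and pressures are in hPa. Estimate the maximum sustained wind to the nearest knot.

ΔP = 1008 − 938 = 70 hPa.
70^0.624 ≈ 14.169.
V ≈ 6 × 14.169 ≈ 85.0 kt.

85 kt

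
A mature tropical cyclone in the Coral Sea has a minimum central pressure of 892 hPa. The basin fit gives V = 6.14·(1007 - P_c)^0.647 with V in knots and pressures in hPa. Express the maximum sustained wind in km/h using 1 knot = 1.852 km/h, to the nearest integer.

ΔP = 1007 − 892 = 115 hPa.
V ≈ 6.14 × 115^0.647 = 6.14 × 21.541 ≈ 132.263 kt.
132.263 × 1.852 ≈ 244.95 km/h → 245 km/h.

245 km/h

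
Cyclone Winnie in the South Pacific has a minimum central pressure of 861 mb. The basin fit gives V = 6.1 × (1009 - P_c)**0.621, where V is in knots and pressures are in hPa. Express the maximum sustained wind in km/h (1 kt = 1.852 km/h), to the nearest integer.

ΔP = 1009 − 861 = 148 mb.
V ≈ 6.1 × 148^0.621 = 6.1 × 22.271 ≈ 135.851 kt.
135.851 × 1.852 ≈ 251.60 km/h → 252 km/h.

252 km/h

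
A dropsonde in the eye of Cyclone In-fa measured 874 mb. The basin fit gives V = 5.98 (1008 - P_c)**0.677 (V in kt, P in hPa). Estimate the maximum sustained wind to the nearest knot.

ΔP = 1008 − 874 = 134 mb.
134^0.677 ≈ 27.545.
V ≈ 5.98 × 27.545 ≈ 164.7 kt.

165 kt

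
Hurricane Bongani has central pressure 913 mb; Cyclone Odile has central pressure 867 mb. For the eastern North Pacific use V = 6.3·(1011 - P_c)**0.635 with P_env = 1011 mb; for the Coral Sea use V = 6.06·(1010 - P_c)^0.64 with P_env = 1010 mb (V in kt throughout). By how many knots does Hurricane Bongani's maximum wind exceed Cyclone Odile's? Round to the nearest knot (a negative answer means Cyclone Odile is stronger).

-29 kt

Hurricane Bongani: ΔP = 98; V ≈ 6.3 × 98^0.635 ≈ 115.82 kt.
Cyclone Odile: ΔP = 143; V ≈ 6.06 × 143^0.64 ≈ 145.17 kt.
Difference ≈ 115.82 − 145.17 = -29.35 → -29 kt.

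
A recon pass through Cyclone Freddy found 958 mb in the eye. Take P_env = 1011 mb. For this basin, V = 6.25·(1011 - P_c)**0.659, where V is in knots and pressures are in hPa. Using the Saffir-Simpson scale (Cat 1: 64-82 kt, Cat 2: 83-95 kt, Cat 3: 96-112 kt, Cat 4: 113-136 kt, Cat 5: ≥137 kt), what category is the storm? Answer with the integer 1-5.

ΔP = 1011 − 958 = 53 mb.
V ≈ 6.25 × 53^0.659 = 6.25 × 13.69 ≈ 86 kt.
86 kt falls in the Category 2 band.

2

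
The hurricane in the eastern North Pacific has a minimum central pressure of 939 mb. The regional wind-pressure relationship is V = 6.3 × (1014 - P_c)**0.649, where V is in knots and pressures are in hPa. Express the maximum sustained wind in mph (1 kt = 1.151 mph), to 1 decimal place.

ΔP = 1014 − 939 = 75 mb.
V ≈ 6.3 × 75^0.649 = 6.3 × 16.478 ≈ 103.814 kt.
103.814 × 1.151 ≈ 119.49 mph → 119.5 mph.

119.5 mph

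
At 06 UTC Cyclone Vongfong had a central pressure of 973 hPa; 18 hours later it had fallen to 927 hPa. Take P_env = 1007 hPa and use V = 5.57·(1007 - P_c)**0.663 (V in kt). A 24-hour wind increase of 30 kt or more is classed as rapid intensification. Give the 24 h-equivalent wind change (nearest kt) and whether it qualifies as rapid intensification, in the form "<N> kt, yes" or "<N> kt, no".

59 kt, yes

V₁: ΔP = 34, V ≈ 5.57 × 34^0.663 ≈ 57.71 kt.
V₂: ΔP = 80, V ≈ 5.57 × 80^0.663 ≈ 101.77 kt.
ΔV over 18 h = 44.06 kt → 24 h equivalent = 44.06 × 24/18 ≈ 58.75 kt.
59 kt ≥ 30 kt ⇒ rapid intensification.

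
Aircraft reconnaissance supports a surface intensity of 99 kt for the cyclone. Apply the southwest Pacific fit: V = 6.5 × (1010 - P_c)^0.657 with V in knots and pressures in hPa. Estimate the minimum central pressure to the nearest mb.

ΔP = (V / 6.5)^(1/0.657) = (99/6.5)^1.522.
99/6.5 = 15.231; 15.231^1.522 ≈ 63.12 mb.
P_c = 1010 − 63.12 = 946.88 ≈ 947 mb.

947 mb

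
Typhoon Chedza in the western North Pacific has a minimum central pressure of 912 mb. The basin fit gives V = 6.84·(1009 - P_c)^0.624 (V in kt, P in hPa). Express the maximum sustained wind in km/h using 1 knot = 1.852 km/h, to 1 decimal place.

ΔP = 1009 − 912 = 97 mb.
V ≈ 6.84 × 97^0.624 = 6.84 × 17.368 ≈ 118.796 kt.
118.796 × 1.852 ≈ 220.01 km/h → 220.0 km/h.

220.0 km/h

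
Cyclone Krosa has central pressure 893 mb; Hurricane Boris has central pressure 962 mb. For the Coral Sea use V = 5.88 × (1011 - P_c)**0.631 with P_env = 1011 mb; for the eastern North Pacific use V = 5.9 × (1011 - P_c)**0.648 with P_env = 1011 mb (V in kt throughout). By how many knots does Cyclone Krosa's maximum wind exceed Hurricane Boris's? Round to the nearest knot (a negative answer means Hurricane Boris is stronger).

46 kt

Cyclone Krosa: ΔP = 118; V ≈ 5.88 × 118^0.631 ≈ 119.33 kt.
Hurricane Boris: ΔP = 49; V ≈ 5.9 × 49^0.648 ≈ 73.47 kt.
Difference ≈ 119.33 − 73.47 = 45.86 → 46 kt.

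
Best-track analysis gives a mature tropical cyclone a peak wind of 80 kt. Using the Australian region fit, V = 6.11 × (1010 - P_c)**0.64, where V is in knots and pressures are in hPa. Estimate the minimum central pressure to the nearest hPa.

ΔP = (V / 6.11)^(1/0.64) = (80/6.11)^1.562.
80/6.11 = 13.093; 13.093^1.562 ≈ 55.64 hPa.
P_c = 1010 − 55.64 = 954.36 ≈ 954 hPa.

954 hPa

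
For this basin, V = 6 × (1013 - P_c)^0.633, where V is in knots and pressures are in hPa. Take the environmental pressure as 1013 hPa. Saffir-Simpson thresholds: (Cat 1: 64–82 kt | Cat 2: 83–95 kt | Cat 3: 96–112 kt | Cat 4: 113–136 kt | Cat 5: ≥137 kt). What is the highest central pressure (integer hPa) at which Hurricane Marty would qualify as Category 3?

933 hPa

Category 3 begins at V = 96 kt.
Required ΔP = (96/6)^(1/0.633) = 16.000^1.580 ≈ 79.84 hPa.
P_c ≤ 1013 − 79.84 = 933.16, so the highest integer P_c is 933 hPa.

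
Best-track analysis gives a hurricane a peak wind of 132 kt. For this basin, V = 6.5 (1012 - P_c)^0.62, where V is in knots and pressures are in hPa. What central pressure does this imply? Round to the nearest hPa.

883 hPa

ΔP = (V / 6.5)^(1/0.62) = (132/6.5)^1.613.
132/6.5 = 20.308; 20.308^1.613 ≈ 128.57 hPa.
P_c = 1012 − 128.57 = 883.43 ≈ 883 hPa.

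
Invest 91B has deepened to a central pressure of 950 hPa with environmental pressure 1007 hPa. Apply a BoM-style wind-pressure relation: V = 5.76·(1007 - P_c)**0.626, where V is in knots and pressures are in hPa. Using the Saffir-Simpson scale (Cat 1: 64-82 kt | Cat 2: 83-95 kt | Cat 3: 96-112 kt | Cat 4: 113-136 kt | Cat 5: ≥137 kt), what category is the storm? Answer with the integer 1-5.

ΔP = 1007 − 950 = 57 hPa.
V ≈ 5.76 × 57^0.626 = 5.76 × 12.57 ≈ 72 kt.
72 kt falls in the Category 1 band.

1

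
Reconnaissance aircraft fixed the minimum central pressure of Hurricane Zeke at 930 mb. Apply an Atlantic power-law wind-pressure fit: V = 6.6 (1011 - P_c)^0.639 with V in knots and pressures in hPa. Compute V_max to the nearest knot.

ΔP = 1011 − 930 = 81 mb.
81^0.639 ≈ 16.578.
V ≈ 6.6 × 16.578 ≈ 109.4 kt.

109 kt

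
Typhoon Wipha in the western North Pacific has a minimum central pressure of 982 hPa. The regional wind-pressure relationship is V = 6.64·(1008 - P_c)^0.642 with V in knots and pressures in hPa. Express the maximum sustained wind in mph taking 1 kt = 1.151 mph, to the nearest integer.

62 mph

ΔP = 1008 − 982 = 26 hPa.
V ≈ 6.64 × 26^0.642 = 6.64 × 8.099 ≈ 53.775 kt.
53.775 × 1.151 ≈ 61.90 mph → 62 mph.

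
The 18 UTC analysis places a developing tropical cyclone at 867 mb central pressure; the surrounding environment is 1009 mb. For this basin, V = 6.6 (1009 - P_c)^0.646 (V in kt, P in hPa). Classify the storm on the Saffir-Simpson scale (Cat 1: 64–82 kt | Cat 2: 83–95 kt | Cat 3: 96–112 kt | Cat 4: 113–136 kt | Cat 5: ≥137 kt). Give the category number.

ΔP = 1009 − 867 = 142 mb.
V ≈ 6.6 × 142^0.646 = 6.6 × 24.57 ≈ 162 kt.
162 kt falls in the Category 5 band.

5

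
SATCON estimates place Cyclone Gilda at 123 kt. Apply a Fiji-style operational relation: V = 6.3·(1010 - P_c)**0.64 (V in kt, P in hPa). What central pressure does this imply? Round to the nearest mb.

ΔP = (V / 6.3)^(1/0.64) = (123/6.3)^1.562.
123/6.3 = 19.524; 19.524^1.562 ≈ 103.87 mb.
P_c = 1010 − 103.87 = 906.13 ≈ 906 mb.

906 mb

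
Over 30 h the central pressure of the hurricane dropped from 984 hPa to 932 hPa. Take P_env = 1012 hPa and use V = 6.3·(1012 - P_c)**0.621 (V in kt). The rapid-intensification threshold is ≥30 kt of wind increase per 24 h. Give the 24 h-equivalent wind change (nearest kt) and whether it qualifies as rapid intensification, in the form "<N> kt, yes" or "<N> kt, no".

V₁: ΔP = 28, V ≈ 6.3 × 28^0.621 ≈ 49.89 kt.
V₂: ΔP = 80, V ≈ 6.3 × 80^0.621 ≈ 95.75 kt.
ΔV over 30 h = 45.86 kt → 24 h equivalent = 45.86 × 24/30 ≈ 36.69 kt.
37 kt ≥ 30 kt ⇒ rapid intensification.

37 kt, yes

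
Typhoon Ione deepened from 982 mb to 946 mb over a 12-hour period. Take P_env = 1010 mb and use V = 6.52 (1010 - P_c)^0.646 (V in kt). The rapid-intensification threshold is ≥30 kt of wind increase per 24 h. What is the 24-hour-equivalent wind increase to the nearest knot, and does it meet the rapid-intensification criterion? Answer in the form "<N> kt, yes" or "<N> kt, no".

79 kt, yes

V₁: ΔP = 28, V ≈ 6.52 × 28^0.646 ≈ 56.12 kt.
V₂: ΔP = 64, V ≈ 6.52 × 64^0.646 ≈ 95.73 kt.
ΔV over 12 h = 39.61 kt → 24 h equivalent = 39.61 × 24/12 ≈ 79.22 kt.
79 kt ≥ 30 kt ⇒ rapid intensification.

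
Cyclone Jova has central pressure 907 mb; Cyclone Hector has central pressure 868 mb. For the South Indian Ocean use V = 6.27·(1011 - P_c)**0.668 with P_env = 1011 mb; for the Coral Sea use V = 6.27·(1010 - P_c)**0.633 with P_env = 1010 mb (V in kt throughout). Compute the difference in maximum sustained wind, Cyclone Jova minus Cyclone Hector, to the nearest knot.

-5 kt

Cyclone Jova: ΔP = 104; V ≈ 6.27 × 104^0.668 ≈ 139.52 kt.
Cyclone Hector: ΔP = 142; V ≈ 6.27 × 142^0.633 ≈ 144.43 kt.
Difference ≈ 139.52 − 144.43 = -4.91 → -5 kt.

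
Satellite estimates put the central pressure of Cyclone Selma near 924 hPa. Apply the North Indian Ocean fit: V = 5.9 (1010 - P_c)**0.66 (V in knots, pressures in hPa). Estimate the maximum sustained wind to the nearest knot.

ΔP = 1010 − 924 = 86 hPa.
86^0.66 ≈ 18.913.
V ≈ 5.9 × 18.913 ≈ 111.6 kt.

112 kt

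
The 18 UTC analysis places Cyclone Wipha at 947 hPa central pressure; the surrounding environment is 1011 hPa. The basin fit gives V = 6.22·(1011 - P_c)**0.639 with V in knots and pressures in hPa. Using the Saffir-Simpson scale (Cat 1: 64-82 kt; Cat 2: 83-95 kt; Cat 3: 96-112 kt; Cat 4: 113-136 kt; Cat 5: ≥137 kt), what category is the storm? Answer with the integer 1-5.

2

ΔP = 1011 − 947 = 64 hPa.
V ≈ 6.22 × 64^0.639 = 6.22 × 14.26 ≈ 89 kt.
89 kt falls in the Category 2 band.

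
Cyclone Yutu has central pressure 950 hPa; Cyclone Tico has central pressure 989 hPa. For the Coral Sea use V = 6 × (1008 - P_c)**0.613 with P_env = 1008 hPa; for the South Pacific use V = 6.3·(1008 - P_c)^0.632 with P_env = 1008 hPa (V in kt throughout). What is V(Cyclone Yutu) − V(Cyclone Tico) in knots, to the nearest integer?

Cyclone Yutu: ΔP = 58; V ≈ 6 × 58^0.613 ≈ 72.30 kt.
Cyclone Tico: ΔP = 19; V ≈ 6.3 × 19^0.632 ≈ 40.51 kt.
Difference ≈ 72.30 − 40.51 = 31.79 → 32 kt.

32 kt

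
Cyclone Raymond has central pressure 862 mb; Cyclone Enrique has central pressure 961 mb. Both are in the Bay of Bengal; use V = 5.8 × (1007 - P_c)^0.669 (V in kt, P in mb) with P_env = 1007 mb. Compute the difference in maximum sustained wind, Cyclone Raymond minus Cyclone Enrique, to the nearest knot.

Cyclone Raymond: ΔP = 145; V ≈ 5.8 × 145^0.669 ≈ 161.95 kt.
Cyclone Enrique: ΔP = 46; V ≈ 5.8 × 46^0.669 ≈ 75.13 kt.
Difference ≈ 161.95 − 75.13 = 86.82 → 87 kt.

87 kt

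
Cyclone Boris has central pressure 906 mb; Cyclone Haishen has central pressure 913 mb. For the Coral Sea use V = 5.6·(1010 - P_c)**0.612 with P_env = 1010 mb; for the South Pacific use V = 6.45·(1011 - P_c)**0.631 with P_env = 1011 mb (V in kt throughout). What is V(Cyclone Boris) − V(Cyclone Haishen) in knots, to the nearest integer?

-20 kt

Cyclone Boris: ΔP = 104; V ≈ 5.6 × 104^0.612 ≈ 96.08 kt.
Cyclone Haishen: ΔP = 98; V ≈ 6.45 × 98^0.631 ≈ 116.42 kt.
Difference ≈ 96.08 − 116.42 = -20.34 → -20 kt.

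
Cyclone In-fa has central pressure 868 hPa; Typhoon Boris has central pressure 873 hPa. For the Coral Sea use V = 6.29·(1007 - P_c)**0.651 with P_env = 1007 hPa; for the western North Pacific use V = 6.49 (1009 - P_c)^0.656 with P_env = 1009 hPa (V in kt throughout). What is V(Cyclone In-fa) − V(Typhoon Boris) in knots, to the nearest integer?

Cyclone In-fa: ΔP = 139; V ≈ 6.29 × 139^0.651 ≈ 156.23 kt.
Typhoon Boris: ΔP = 136; V ≈ 6.49 × 136^0.656 ≈ 162.87 kt.
Difference ≈ 156.23 − 162.87 = -6.64 → -7 kt.

-7 kt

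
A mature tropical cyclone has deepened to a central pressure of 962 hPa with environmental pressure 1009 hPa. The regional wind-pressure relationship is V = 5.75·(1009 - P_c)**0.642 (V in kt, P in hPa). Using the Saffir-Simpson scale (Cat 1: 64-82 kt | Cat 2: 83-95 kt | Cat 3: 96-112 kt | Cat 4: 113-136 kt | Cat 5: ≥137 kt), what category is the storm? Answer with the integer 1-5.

1

ΔP = 1009 − 962 = 47 hPa.
V ≈ 5.75 × 47^0.642 = 5.75 × 11.84 ≈ 68 kt.
68 kt falls in the Category 1 band.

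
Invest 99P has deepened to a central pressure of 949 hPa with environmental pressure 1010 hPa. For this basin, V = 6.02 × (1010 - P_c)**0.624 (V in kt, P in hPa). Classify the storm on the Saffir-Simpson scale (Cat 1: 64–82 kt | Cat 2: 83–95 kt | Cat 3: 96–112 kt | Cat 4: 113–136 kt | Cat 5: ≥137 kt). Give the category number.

ΔP = 1010 − 949 = 61 hPa.
V ≈ 6.02 × 61^0.624 = 6.02 × 13.00 ≈ 78 kt.
78 kt falls in the Category 1 band.

1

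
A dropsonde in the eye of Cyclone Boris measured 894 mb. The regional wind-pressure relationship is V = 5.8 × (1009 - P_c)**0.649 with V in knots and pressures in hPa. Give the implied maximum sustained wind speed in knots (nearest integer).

ΔP = 1009 − 894 = 115 mb.
115^0.649 ≈ 21.747.
V ≈ 5.8 × 21.747 ≈ 126.1 kt.

126 kt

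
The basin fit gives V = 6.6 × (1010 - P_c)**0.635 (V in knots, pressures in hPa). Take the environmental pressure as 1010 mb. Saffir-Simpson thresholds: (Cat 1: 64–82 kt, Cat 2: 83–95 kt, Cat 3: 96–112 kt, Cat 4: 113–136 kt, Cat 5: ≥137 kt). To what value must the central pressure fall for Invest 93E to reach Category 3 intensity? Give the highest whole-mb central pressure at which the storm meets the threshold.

942 mb

Category 3 begins at V = 96 kt.
Required ΔP = (96/6.6)^(1/0.635) = 14.545^1.575 ≈ 67.77 mb.
P_c ≤ 1010 − 67.77 = 942.23, so the highest integer P_c is 942 mb.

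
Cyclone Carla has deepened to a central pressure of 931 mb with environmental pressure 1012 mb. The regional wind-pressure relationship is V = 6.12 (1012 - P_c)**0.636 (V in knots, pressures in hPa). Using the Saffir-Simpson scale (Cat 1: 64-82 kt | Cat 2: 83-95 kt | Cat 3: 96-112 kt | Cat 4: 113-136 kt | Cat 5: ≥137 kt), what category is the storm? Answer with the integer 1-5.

3

ΔP = 1012 − 931 = 81 mb.
V ≈ 6.12 × 81^0.636 = 6.12 × 16.36 ≈ 100 kt.
100 kt falls in the Category 3 band.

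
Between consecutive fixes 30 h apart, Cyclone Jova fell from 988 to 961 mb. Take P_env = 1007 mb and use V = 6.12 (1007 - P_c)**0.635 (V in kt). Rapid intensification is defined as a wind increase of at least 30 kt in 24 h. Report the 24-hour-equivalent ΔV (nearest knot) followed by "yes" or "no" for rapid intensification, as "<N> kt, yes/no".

24 kt, no

V₁: ΔP = 19, V ≈ 6.12 × 19^0.635 ≈ 39.70 kt.
V₂: ΔP = 46, V ≈ 6.12 × 46^0.635 ≈ 69.60 kt.
ΔV over 30 h = 29.90 kt → 24 h equivalent = 29.90 × 24/30 ≈ 23.92 kt.
24 kt < 30 kt ⇒ not rapid intensification.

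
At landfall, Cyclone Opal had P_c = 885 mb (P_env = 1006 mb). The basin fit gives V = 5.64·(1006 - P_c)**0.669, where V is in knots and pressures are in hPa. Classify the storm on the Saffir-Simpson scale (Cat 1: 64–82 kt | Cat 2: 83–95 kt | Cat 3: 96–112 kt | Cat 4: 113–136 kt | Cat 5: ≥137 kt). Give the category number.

ΔP = 1006 − 885 = 121 mb.
V ≈ 5.64 × 121^0.669 = 5.64 × 24.74 ≈ 140 kt.
140 kt falls in the Category 5 band.

5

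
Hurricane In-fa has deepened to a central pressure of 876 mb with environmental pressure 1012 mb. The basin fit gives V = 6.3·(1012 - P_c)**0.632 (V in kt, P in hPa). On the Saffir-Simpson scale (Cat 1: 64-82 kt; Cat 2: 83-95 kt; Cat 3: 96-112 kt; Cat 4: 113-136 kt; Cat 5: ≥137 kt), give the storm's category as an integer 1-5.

ΔP = 1012 − 876 = 136 mb.
V ≈ 6.3 × 136^0.632 = 6.3 × 22.30 ≈ 141 kt.
141 kt falls in the Category 5 band.

5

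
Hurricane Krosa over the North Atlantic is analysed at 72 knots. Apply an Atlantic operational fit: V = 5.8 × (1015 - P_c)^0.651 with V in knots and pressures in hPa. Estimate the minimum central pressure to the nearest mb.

967 mb

ΔP = (V / 5.8)^(1/0.651) = (72/5.8)^1.536.
72/5.8 = 12.414; 12.414^1.536 ≈ 47.90 mb.
P_c = 1015 − 47.90 = 967.10 ≈ 967 mb.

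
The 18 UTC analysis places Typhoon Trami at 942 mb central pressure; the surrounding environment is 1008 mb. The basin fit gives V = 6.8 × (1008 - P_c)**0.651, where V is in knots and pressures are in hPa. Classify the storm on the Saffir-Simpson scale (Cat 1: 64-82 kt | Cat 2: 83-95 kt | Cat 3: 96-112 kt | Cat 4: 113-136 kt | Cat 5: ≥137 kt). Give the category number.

ΔP = 1008 − 942 = 66 mb.
V ≈ 6.8 × 66^0.651 = 6.8 × 15.29 ≈ 104 kt.
104 kt falls in the Category 3 band.

3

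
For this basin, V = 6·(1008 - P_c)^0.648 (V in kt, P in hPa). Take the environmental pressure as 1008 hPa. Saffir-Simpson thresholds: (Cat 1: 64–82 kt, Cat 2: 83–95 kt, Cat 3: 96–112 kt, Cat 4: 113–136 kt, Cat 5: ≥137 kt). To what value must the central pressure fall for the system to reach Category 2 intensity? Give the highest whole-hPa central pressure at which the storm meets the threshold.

950 hPa

Category 2 begins at V = 83 kt.
Required ΔP = (83/6)^(1/0.648) = 13.833^1.543 ≈ 57.64 hPa.
P_c ≤ 1008 − 57.64 = 950.36, so the highest integer P_c is 950 hPa.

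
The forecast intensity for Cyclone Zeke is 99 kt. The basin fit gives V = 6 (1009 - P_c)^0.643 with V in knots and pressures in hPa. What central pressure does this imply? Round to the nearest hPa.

ΔP = (V / 6)^(1/0.643) = (99/6)^1.555.
99/6 = 16.500; 16.500^1.555 ≈ 78.24 hPa.
P_c = 1009 − 78.24 = 930.76 ≈ 931 hPa.

931 hPa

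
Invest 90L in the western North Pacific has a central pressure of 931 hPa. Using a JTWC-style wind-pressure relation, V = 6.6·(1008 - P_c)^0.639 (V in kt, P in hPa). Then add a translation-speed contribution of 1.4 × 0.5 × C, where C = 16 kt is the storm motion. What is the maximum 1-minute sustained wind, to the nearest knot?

ΔP = 1008 − 931 = 77 hPa.
77^0.639 ≈ 16.050.
V ≈ 6.6 × 16.050 ≈ 105.9 kt.
Translation term: 1.4 × 0.5 × 16 = 11.2 kt.
Corrected V ≈ 117.1 kt → 117 kt.

117 kt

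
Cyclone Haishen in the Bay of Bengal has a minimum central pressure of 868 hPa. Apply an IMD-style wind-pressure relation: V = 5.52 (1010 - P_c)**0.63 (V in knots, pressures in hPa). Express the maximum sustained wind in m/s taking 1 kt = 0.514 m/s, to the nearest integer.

ΔP = 1010 − 868 = 142 hPa.
V ≈ 5.52 × 142^0.63 = 5.52 × 22.696 ≈ 125.280 kt.
125.280 × 0.514 ≈ 64.39 m/s → 64 m/s.

64 m/s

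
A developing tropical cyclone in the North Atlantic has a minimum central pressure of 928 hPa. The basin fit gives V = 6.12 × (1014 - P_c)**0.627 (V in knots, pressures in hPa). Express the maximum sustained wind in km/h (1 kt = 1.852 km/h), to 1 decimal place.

ΔP = 1014 − 928 = 86 hPa.
V ≈ 6.12 × 86^0.627 = 6.12 × 16.328 ≈ 99.927 kt.
99.927 × 1.852 ≈ 185.06 km/h → 185.1 km/h.

185.1 km/h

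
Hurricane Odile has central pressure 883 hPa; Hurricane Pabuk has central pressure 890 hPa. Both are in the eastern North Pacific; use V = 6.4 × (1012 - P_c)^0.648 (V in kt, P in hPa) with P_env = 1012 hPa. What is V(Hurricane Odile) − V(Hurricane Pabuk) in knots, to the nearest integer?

Hurricane Odile: ΔP = 129; V ≈ 6.4 × 129^0.648 ≈ 149.23 kt.
Hurricane Pabuk: ΔP = 122; V ≈ 6.4 × 122^0.648 ≈ 143.93 kt.
Difference ≈ 149.23 − 143.93 = 5.30 → 5 kt.

5 kt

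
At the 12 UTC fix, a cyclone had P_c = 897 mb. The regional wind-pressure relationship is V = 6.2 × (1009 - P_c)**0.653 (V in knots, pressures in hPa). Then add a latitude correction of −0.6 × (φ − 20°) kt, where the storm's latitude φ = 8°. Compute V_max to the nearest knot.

ΔP = 1009 − 897 = 112 mb.
112^0.653 ≈ 21.784.
V ≈ 6.2 × 21.784 ≈ 135.1 kt.
Latitude correction: −0.6 × (8 − 20) = 7.2 kt.
Corrected V ≈ 142.3 kt → 142 kt.

142 kt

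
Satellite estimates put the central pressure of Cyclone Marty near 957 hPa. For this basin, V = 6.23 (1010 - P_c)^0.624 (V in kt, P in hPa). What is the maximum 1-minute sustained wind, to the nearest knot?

ΔP = 1010 − 957 = 53 hPa.
53^0.624 ≈ 11.911.
V ≈ 6.23 × 11.911 ≈ 74.2 kt.

74 kt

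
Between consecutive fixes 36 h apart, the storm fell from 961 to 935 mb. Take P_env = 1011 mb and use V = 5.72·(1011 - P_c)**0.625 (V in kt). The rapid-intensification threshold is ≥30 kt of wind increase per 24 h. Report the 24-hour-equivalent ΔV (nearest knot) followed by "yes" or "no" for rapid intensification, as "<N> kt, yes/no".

V₁: ΔP = 50, V ≈ 5.72 × 50^0.625 ≈ 65.96 kt.
V₂: ΔP = 76, V ≈ 5.72 × 76^0.625 ≈ 85.68 kt.
ΔV over 36 h = 19.72 kt → 24 h equivalent = 19.72 × 24/36 ≈ 13.15 kt.
13 kt < 30 kt ⇒ not rapid intensification.

13 kt, no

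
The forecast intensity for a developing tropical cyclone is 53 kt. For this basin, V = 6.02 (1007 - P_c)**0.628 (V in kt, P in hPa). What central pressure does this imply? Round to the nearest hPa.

ΔP = (V / 6.02)^(1/0.628) = (53/6.02)^1.592.
53/6.02 = 8.804; 8.804^1.592 ≈ 31.93 hPa.
P_c = 1007 − 31.93 = 975.07 ≈ 975 hPa.

975 hPa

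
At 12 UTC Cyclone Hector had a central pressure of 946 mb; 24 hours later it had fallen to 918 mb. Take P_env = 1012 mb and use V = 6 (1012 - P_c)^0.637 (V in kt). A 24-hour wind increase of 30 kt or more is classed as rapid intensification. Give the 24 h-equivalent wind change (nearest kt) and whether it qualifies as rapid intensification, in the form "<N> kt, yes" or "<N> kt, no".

22 kt, no

V₁: ΔP = 66, V ≈ 6 × 66^0.637 ≈ 86.54 kt.
V₂: ΔP = 94, V ≈ 6 × 94^0.637 ≈ 108.40 kt.
ΔV over 24 h = 21.86 kt → 24 h equivalent = 21.86 × 24/24 ≈ 21.86 kt.
22 kt < 30 kt ⇒ not rapid intensification.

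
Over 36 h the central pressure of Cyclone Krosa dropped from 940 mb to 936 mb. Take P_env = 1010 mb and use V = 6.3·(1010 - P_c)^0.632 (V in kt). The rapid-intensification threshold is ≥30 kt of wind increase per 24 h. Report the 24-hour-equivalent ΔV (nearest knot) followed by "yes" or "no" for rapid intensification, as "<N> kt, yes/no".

2 kt, no

V₁: ΔP = 70, V ≈ 6.3 × 70^0.632 ≈ 92.35 kt.
V₂: ΔP = 74, V ≈ 6.3 × 74^0.632 ≈ 95.65 kt.
ΔV over 36 h = 3.30 kt → 24 h equivalent = 3.30 × 24/36 ≈ 2.20 kt.
2 kt < 30 kt ⇒ not rapid intensification.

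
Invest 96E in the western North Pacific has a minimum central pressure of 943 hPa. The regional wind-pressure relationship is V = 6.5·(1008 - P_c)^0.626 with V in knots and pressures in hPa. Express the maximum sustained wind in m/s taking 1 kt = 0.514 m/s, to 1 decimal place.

45.6 m/s

ΔP = 1008 − 943 = 65 hPa.
V ≈ 6.5 × 65^0.626 = 6.5 × 13.642 ≈ 88.674 kt.
88.674 × 0.514 ≈ 45.58 m/s → 45.6 m/s.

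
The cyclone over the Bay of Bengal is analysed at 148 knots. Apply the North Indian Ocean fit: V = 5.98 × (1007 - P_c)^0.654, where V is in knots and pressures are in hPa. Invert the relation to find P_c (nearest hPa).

ΔP = (V / 5.98)^(1/0.654) = (148/5.98)^1.529.
148/5.98 = 24.749; 24.749^1.529 ≈ 135.15 hPa.
P_c = 1007 − 135.15 = 871.85 ≈ 872 hPa.

872 hPa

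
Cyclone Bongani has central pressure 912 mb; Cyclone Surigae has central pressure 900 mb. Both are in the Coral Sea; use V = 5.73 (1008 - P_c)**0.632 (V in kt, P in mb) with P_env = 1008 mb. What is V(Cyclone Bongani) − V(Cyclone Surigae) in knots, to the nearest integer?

Cyclone Bongani: ΔP = 96; V ≈ 5.73 × 96^0.632 ≈ 102.55 kt.
Cyclone Surigae: ΔP = 108; V ≈ 5.73 × 108^0.632 ≈ 110.48 kt.
Difference ≈ 102.55 − 110.48 = -7.93 → -8 kt.

-8 kt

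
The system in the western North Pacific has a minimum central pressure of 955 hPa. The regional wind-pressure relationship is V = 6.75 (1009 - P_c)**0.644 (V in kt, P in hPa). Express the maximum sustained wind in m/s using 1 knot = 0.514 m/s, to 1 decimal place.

ΔP = 1009 − 955 = 54 hPa.
V ≈ 6.75 × 54^0.644 = 6.75 × 13.052 ≈ 88.098 kt.
88.098 × 0.514 ≈ 45.28 m/s → 45.3 m/s.

45.3 m/s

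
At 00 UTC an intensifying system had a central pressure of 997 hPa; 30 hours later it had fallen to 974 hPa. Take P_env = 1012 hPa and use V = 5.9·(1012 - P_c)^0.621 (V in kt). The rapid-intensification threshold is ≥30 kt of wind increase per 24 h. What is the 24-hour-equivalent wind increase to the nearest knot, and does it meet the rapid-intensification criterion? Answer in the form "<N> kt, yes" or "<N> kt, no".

20 kt, no

V₁: ΔP = 15, V ≈ 5.9 × 15^0.621 ≈ 31.71 kt.
V₂: ΔP = 38, V ≈ 5.9 × 38^0.621 ≈ 56.48 kt.
ΔV over 30 h = 24.77 kt → 24 h equivalent = 24.77 × 24/30 ≈ 19.82 kt.
20 kt < 30 kt ⇒ not rapid intensification.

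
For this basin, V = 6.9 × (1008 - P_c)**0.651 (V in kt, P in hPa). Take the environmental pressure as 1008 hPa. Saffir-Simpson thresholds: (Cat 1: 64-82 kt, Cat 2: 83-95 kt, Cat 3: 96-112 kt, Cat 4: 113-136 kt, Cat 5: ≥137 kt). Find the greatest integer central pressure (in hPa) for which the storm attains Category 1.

Category 1 begins at V = 64 kt.
Required ΔP = (64/6.9)^(1/0.651) = 9.275^1.536 ≈ 30.61 hPa.
P_c ≤ 1008 − 30.61 = 977.39, so the highest integer P_c is 977 hPa.

977 hPa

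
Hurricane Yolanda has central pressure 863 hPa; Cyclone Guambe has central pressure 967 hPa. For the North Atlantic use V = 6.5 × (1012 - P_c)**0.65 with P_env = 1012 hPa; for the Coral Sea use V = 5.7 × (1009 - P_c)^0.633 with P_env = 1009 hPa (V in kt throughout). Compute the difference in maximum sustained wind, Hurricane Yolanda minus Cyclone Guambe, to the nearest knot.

Hurricane Yolanda: ΔP = 149; V ≈ 6.5 × 149^0.65 ≈ 168.07 kt.
Cyclone Guambe: ΔP = 42; V ≈ 5.7 × 42^0.633 ≈ 60.73 kt.
Difference ≈ 168.07 − 60.73 = 107.34 → 107 kt.

107 kt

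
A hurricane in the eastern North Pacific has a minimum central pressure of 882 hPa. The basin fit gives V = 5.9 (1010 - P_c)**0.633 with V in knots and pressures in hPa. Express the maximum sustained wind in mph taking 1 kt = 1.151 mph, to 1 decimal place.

ΔP = 1010 − 882 = 128 hPa.
V ≈ 5.9 × 128^0.633 = 5.9 × 21.571 ≈ 127.267 kt.
127.267 × 1.151 ≈ 146.48 mph → 146.5 mph.

146.5 mph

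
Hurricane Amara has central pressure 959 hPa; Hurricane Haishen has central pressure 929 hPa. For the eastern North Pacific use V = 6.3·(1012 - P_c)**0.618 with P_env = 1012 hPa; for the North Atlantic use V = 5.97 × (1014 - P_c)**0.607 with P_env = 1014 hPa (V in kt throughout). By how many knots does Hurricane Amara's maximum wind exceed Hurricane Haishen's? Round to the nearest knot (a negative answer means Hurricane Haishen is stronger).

-15 kt

Hurricane Amara: ΔP = 53; V ≈ 6.3 × 53^0.618 ≈ 73.27 kt.
Hurricane Haishen: ΔP = 85; V ≈ 5.97 × 85^0.607 ≈ 88.54 kt.
Difference ≈ 73.27 − 88.54 = -15.27 → -15 kt.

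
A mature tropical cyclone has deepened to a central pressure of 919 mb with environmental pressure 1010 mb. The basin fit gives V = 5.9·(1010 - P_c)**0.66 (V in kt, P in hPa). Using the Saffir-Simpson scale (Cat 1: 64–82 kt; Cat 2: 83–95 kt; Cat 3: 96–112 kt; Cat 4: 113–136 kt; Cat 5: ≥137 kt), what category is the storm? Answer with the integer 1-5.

ΔP = 1010 − 919 = 91 mb.
V ≈ 5.9 × 91^0.66 = 5.9 × 19.63 ≈ 116 kt.
116 kt falls in the Category 4 band.

4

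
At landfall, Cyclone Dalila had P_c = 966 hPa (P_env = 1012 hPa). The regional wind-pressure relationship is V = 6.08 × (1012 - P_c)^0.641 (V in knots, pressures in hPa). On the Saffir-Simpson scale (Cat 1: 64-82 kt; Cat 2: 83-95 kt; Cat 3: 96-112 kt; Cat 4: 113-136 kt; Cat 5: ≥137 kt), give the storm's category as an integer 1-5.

ΔP = 1012 − 966 = 46 hPa.
V ≈ 6.08 × 46^0.641 = 6.08 × 11.64 ≈ 71 kt.
71 kt falls in the Category 1 band.

1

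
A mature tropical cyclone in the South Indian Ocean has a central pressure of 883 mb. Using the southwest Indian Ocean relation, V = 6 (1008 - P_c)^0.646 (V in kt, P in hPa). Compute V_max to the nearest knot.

ΔP = 1008 − 883 = 125 mb.
125^0.646 ≈ 22.626.
V ≈ 6 × 22.626 ≈ 135.8 kt.

136 kt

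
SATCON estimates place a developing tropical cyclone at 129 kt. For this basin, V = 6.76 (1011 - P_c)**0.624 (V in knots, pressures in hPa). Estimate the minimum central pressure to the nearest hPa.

898 hPa

ΔP = (V / 6.76)^(1/0.624) = (129/6.76)^1.603.
129/6.76 = 19.083; 19.083^1.603 ≈ 112.80 hPa.
P_c = 1011 − 112.80 = 898.20 ≈ 898 hPa.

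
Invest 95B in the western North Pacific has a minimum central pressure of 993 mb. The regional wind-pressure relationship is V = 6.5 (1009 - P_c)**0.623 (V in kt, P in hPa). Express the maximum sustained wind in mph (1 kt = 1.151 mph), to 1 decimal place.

ΔP = 1009 − 993 = 16 mb.
V ≈ 6.5 × 16^0.623 = 6.5 × 5.626 ≈ 36.566 kt.
36.566 × 1.151 ≈ 42.09 mph → 42.1 mph.

42.1 mph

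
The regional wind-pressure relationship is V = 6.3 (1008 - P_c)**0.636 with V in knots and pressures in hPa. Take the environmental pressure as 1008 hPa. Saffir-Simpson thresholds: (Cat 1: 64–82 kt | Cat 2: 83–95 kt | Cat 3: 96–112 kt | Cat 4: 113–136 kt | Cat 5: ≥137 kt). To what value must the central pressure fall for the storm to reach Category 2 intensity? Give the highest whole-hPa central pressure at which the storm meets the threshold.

Category 2 begins at V = 83 kt.
Required ΔP = (83/6.3)^(1/0.636) = 13.175^1.572 ≈ 57.62 hPa.
P_c ≤ 1008 − 57.62 = 950.38, so the highest integer P_c is 950 hPa.

950 hPa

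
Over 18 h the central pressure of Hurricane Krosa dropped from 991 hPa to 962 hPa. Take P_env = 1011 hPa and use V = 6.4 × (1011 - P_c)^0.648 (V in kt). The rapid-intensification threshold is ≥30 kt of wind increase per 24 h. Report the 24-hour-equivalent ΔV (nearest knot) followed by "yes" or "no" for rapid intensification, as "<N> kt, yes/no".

47 kt, yes

V₁: ΔP = 20, V ≈ 6.4 × 20^0.648 ≈ 44.59 kt.
V₂: ΔP = 49, V ≈ 6.4 × 49^0.648 ≈ 79.69 kt.
ΔV over 18 h = 35.10 kt → 24 h equivalent = 35.10 × 24/18 ≈ 46.80 kt.
47 kt ≥ 30 kt ⇒ rapid intensification.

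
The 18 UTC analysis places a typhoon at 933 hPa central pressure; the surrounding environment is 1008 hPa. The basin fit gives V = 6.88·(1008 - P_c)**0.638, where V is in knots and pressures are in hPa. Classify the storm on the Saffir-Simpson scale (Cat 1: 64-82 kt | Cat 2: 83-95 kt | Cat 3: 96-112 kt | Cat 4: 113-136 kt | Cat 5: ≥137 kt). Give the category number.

ΔP = 1008 − 933 = 75 hPa.
V ≈ 6.88 × 75^0.638 = 6.88 × 15.71 ≈ 108 kt.
108 kt falls in the Category 3 band.

3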